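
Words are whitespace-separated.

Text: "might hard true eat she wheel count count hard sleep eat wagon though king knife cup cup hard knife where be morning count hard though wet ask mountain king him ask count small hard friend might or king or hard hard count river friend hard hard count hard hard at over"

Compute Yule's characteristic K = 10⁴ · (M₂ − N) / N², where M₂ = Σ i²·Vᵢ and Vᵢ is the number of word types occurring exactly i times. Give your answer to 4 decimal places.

622.8374

Frequencies: hard:11, count:6, king:3, might:2, eat:2, though:2, knife:2, cup:2, ask:2, friend:2, or:2, true:1, she:1, wheel:1, sleep:1, wagon:1, where:1, be:1, morning:1, wet:1, … (6 more, each freq 1)
N = 51. Frequency spectrum: V_1=15, V_2=8, V_3=1, V_6=1, V_11=1
M₂ = 1²·15 + 2²·8 + 3²·1 + 6²·1 + 11²·1 = 213
K = 10000 × (213 − 51) / 51² = 622.8374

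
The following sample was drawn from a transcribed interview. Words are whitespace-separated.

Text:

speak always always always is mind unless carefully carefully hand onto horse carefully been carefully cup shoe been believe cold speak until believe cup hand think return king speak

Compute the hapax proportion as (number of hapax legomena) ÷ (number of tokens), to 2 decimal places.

0.38

Frequencies: carefully:4, speak:3, always:3, hand:2, been:2, cup:2, believe:2, is:1, mind:1, unless:1, onto:1, horse:1, shoe:1, cold:1, until:1, think:1, return:1, king:1
Hapax count = 11; token count = 29.
Ratio = 11 / 29 = 0.38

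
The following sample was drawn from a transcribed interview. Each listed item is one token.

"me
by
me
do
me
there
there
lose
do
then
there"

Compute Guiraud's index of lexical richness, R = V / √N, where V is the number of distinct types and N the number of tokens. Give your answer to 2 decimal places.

N = 11, V = 6.
√N = 3.316625
R = 6 / 3.316625 = 1.81

1.81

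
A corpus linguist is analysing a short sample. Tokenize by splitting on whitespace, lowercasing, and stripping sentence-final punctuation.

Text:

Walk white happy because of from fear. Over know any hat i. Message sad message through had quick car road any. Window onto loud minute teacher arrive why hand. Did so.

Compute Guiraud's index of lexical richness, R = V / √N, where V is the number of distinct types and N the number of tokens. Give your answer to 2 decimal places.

5.21

N = 31, V = 29.
√N = 5.567764
R = 29 / 5.567764 = 5.21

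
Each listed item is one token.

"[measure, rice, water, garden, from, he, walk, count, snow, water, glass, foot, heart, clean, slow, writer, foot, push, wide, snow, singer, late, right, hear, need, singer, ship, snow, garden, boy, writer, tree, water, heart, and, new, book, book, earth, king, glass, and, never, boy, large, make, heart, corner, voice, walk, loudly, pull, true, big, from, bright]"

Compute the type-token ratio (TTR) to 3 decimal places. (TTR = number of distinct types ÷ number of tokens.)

0.714

N = 56 tokens, V = 40 types.
TTR = V / N = 40 / 56 = 0.714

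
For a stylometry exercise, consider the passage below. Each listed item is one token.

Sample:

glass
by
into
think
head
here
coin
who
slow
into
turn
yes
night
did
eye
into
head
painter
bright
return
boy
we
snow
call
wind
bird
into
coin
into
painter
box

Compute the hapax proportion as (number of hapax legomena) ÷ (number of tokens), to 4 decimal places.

Frequencies: into:5, head:2, coin:2, painter:2, glass:1, by:1, think:1, here:1, who:1, slow:1, turn:1, yes:1, night:1, did:1, eye:1, bright:1, return:1, boy:1, we:1, snow:1, … (4 more, each freq 1)
Hapax count = 20; token count = 31.
Ratio = 20 / 31 = 0.6452

0.6452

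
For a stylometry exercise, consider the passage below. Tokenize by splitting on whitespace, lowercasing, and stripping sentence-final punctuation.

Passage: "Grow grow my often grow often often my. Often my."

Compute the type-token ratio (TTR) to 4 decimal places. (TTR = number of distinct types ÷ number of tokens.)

0.3000

N = 10 tokens, V = 3 types.
TTR = V / N = 3 / 10 = 0.3000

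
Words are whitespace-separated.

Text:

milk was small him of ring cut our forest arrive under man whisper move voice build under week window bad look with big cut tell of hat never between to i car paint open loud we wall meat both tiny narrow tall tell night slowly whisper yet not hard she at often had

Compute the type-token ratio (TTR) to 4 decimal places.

0.9057

N = 53 tokens, V = 48 types.
TTR = V / N = 48 / 53 = 0.9057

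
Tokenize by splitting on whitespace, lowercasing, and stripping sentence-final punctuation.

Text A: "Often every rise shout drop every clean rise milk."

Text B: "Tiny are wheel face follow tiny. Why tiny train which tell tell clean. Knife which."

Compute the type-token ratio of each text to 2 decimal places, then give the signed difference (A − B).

TTR(A) = 7/9 = 0.78
TTR(B) = 11/15 = 0.73
Difference = 0.78 − 0.73 = 0.05

0.05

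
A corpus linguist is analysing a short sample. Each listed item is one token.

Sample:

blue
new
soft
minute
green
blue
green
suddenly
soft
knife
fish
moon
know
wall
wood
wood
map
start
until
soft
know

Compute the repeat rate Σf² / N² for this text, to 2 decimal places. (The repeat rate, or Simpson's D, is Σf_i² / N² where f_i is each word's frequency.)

Frequencies: soft:3, blue:2, green:2, know:2, wood:2, new:1, minute:1, suddenly:1, knife:1, fish:1, moon:1, wall:1, map:1, start:1, until:1
Σf² = 35; N² = 441
Repeat rate = 35 / 441 = 0.08

0.08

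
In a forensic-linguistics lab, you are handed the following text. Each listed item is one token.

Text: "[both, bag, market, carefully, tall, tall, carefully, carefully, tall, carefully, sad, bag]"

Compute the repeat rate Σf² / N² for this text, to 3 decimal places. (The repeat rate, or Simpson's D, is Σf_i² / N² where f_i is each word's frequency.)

Frequencies: carefully:4, tall:3, bag:2, both:1, market:1, sad:1
Σf² = 32; N² = 144
Repeat rate = 32 / 144 = 0.222

0.222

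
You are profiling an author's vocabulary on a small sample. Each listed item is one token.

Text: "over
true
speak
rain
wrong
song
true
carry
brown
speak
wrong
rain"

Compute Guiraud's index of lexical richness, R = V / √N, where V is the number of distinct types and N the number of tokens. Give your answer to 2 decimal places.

N = 12, V = 8.
√N = 3.464102
R = 8 / 3.464102 = 2.31

2.31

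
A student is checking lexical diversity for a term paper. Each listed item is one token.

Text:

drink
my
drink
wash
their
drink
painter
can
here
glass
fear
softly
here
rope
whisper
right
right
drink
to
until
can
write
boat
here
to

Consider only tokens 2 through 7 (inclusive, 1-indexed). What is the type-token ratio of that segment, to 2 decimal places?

0.83

Segment tokens 2–7: my, drink, wash, their, drink, painter
Segment N = 6, segment V = 5.
TTR = 5 / 6 = 0.83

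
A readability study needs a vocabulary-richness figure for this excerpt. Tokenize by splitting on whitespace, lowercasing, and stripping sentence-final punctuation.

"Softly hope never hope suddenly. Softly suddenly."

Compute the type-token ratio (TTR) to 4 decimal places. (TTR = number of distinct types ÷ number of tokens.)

0.5714

N = 7 tokens, V = 4 types.
TTR = V / N = 4 / 7 = 0.5714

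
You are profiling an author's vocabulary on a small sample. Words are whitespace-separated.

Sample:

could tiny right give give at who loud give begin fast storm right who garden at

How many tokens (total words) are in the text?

Tokens: could, tiny, right, give, give, at, who, loud, give, begin, fast, storm, right, who, garden, at
N = 16

16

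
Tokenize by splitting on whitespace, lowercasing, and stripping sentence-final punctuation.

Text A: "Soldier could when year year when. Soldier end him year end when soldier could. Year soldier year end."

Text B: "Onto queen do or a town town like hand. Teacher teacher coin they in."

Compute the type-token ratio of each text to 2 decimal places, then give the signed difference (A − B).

-0.53

TTR(A) = 6/18 = 0.33
TTR(B) = 12/14 = 0.86
Difference = 0.33 − 0.86 = -0.53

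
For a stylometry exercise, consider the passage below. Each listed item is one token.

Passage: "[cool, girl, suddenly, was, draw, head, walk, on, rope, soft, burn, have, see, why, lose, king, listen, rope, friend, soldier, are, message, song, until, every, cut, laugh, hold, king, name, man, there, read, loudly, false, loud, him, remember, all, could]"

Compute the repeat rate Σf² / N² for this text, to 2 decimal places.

Frequencies: rope:2, king:2, cool:1, girl:1, suddenly:1, was:1, draw:1, head:1, walk:1, on:1, soft:1, burn:1, have:1, see:1, why:1, lose:1, listen:1, friend:1, soldier:1, are:1, … (18 more, each freq 1)
Σf² = 44; N² = 1600
Repeat rate = 44 / 1600 = 0.03

0.03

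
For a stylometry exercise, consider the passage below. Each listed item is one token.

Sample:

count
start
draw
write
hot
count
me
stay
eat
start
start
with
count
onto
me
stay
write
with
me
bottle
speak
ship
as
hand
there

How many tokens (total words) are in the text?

25

Tokens: count, start, draw, write, hot, count, me, stay, eat, start, start, with, count, onto, me, stay, write, with, me, bottle, speak, ship, as, hand, there
N = 25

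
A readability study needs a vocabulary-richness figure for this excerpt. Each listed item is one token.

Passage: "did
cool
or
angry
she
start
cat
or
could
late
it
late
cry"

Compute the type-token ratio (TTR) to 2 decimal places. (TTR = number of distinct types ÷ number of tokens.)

N = 13 tokens, V = 11 types.
TTR = V / N = 11 / 13 = 0.85

0.85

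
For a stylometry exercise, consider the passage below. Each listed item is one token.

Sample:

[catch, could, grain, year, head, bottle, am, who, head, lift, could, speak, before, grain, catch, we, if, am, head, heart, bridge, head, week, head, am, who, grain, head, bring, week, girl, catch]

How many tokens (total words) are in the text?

32

Tokens: catch, could, grain, year, head, bottle, am, who, head, lift, could, speak, before, grain, catch, we, if, am, head, heart, bridge, head, week, head, am, who, grain, head, bring, week, girl, catch
N = 32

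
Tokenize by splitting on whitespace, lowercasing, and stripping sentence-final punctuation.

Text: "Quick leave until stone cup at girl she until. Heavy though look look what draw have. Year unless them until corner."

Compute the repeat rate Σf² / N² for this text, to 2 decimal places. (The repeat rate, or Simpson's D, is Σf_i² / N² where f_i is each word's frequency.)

0.07

Frequencies: until:3, look:2, quick:1, leave:1, stone:1, cup:1, at:1, girl:1, she:1, heavy:1, though:1, what:1, draw:1, have:1, year:1, unless:1, them:1, corner:1
Σf² = 29; N² = 441
Repeat rate = 29 / 441 = 0.07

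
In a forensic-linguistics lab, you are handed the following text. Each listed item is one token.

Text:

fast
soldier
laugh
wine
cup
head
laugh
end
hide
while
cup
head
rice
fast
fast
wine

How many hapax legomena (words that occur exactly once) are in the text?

Frequencies: fast:3, laugh:2, wine:2, cup:2, head:2, soldier:1, end:1, hide:1, while:1, rice:1
Hapax (freq=1): end, hide, rice, soldier, while

5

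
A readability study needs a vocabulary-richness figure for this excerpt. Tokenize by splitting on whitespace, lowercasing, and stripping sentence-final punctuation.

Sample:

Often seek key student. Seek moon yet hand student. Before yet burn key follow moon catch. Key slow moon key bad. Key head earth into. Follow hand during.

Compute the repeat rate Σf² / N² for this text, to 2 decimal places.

0.08

Frequencies: key:5, moon:3, seek:2, student:2, yet:2, hand:2, follow:2, often:1, before:1, burn:1, catch:1, slow:1, bad:1, head:1, earth:1, into:1, during:1
Σf² = 64; N² = 784
Repeat rate = 64 / 784 = 0.08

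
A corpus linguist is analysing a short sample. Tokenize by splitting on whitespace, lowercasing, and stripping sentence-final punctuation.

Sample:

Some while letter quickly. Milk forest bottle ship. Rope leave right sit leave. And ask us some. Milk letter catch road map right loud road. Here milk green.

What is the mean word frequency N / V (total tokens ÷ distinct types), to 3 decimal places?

1.333

N = 28 tokens, V = 21 types.
Mean frequency = N / V = 28 / 21 = 1.333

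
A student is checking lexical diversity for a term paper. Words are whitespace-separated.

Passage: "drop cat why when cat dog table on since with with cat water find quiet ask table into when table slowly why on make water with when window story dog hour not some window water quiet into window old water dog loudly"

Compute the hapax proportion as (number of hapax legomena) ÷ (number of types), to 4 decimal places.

0.5217

Frequencies: water:4, cat:3, when:3, dog:3, table:3, with:3, window:3, why:2, on:2, quiet:2, into:2, drop:1, since:1, find:1, ask:1, slowly:1, make:1, story:1, hour:1, not:1, … (3 more, each freq 1)
Hapax count = 12; type count = 23.
Ratio = 12 / 23 = 0.5217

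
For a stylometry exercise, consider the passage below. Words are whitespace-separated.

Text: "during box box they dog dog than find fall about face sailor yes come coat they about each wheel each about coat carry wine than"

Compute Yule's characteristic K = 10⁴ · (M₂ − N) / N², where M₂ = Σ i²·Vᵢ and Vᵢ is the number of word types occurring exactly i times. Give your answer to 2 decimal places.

288.00

Frequencies: about:3, box:2, they:2, dog:2, than:2, coat:2, each:2, during:1, find:1, fall:1, face:1, sailor:1, yes:1, come:1, wheel:1, carry:1, wine:1
N = 25. Frequency spectrum: V_1=10, V_2=6, V_3=1
M₂ = 1²·10 + 2²·6 + 3²·1 = 43
K = 10000 × (43 − 25) / 25² = 288.00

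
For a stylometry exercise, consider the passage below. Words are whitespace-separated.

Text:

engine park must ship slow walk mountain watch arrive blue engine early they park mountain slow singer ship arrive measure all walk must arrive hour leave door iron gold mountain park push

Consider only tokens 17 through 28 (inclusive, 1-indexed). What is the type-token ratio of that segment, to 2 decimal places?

Segment tokens 17–28: singer, ship, arrive, measure, all, walk, must, arrive, hour, leave, door, iron
Segment N = 12, segment V = 11.
TTR = 11 / 12 = 0.92

0.92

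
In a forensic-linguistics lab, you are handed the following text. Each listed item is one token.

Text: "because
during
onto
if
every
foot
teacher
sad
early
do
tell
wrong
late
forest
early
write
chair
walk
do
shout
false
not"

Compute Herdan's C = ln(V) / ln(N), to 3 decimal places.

0.969

N = 22, V = 20.
ln(V) = 2.995732, ln(N) = 3.091042
C = 2.995732 / 3.091042 = 0.969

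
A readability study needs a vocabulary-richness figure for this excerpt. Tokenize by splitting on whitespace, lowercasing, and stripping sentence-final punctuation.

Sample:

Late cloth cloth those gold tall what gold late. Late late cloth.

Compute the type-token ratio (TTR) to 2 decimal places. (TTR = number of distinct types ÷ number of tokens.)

0.50

N = 12 tokens, V = 6 types.
TTR = V / N = 6 / 12 = 0.50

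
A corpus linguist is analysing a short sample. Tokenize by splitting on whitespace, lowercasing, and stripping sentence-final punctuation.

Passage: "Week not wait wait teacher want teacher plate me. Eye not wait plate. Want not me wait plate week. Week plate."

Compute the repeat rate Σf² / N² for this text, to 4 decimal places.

Frequencies: wait:4, plate:4, week:3, not:3, teacher:2, want:2, me:2, eye:1
Σf² = 63; N² = 441
Repeat rate = 63 / 441 = 0.1429

0.1429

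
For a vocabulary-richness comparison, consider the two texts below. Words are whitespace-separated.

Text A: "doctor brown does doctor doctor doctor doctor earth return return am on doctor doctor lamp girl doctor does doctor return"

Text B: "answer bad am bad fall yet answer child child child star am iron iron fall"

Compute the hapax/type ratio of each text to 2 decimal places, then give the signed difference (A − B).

0.42

A: hapax=6, V=9, ratio=0.67
B: hapax=2, V=8, ratio=0.25
Difference = 0.67 − 0.25 = 0.42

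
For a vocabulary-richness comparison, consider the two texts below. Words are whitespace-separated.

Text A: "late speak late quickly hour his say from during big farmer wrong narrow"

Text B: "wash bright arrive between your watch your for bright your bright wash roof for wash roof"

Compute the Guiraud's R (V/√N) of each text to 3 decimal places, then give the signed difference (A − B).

1.328

A: V=12, N=13, R=3.328
B: V=8, N=16, R=2.000
Difference = 3.328 − 2.000 = 1.328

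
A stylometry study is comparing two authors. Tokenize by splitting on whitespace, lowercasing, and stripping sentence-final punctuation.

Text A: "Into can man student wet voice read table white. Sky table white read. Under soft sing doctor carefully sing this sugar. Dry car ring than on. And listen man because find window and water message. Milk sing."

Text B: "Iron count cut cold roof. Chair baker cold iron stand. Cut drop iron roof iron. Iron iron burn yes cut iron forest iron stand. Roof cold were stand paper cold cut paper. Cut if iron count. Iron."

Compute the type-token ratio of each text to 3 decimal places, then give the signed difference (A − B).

0.406

TTR(A) = 30/37 = 0.811
TTR(B) = 15/37 = 0.405
Difference = 0.811 − 0.405 = 0.406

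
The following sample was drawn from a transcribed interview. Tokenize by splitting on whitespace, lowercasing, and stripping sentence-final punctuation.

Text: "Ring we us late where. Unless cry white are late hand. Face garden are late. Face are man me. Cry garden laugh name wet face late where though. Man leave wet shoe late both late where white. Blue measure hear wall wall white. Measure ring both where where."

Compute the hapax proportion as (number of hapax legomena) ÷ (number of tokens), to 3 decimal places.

0.250

Frequencies: late:6, where:5, white:3, are:3, face:3, ring:2, cry:2, garden:2, man:2, wet:2, both:2, measure:2, wall:2, we:1, us:1, unless:1, hand:1, me:1, laugh:1, name:1, … (5 more, each freq 1)
Hapax count = 12; token count = 48.
Ratio = 12 / 48 = 0.250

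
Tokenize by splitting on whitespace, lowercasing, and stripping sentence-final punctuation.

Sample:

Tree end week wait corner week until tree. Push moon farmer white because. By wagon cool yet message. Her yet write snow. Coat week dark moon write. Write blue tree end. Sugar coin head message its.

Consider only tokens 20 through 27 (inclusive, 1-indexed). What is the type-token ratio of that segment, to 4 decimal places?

0.8750

Segment tokens 20–27: yet, write, snow, coat, week, dark, moon, write
Segment N = 8, segment V = 7.
TTR = 7 / 8 = 0.8750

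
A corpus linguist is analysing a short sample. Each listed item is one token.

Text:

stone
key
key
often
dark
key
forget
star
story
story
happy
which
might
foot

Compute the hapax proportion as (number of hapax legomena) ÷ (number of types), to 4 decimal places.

0.8182

Frequencies: key:3, story:2, stone:1, often:1, dark:1, forget:1, star:1, happy:1, which:1, might:1, foot:1
Hapax count = 9; type count = 11.
Ratio = 9 / 11 = 0.8182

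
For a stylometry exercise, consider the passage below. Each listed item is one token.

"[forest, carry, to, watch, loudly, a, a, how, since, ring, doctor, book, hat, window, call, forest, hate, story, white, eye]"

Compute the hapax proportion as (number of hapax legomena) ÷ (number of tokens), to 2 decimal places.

Frequencies: forest:2, a:2, carry:1, to:1, watch:1, loudly:1, how:1, since:1, ring:1, doctor:1, book:1, hat:1, window:1, call:1, hate:1, story:1, white:1, eye:1
Hapax count = 16; token count = 20.
Ratio = 16 / 20 = 0.80

0.80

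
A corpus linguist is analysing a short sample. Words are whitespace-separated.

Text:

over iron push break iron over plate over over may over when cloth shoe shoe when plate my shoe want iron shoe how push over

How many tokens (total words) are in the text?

Tokens: over, iron, push, break, iron, over, plate, over, over, may, over, when, cloth, shoe, shoe, when, plate, my, shoe, want, iron, shoe, how, push, over
N = 25

25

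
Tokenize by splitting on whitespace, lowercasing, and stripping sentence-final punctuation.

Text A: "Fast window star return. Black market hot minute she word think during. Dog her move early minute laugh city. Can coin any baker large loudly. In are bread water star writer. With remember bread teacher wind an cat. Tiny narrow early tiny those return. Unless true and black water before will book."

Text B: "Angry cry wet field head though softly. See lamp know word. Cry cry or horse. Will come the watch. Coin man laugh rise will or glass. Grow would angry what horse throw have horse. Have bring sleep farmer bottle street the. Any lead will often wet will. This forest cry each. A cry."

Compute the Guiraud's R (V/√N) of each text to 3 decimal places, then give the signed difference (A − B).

0.745

A: V=44, N=52, R=6.102
B: V=39, N=53, R=5.357
Difference = 6.102 − 5.357 = 0.745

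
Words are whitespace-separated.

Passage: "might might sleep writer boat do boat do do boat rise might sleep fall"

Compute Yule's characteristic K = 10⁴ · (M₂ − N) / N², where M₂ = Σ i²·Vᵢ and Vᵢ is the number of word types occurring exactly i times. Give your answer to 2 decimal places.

1020.41

Frequencies: might:3, boat:3, do:3, sleep:2, writer:1, rise:1, fall:1
N = 14. Frequency spectrum: V_1=3, V_2=1, V_3=3
M₂ = 1²·3 + 2²·1 + 3²·3 = 34
K = 10000 × (34 − 14) / 14² = 1020.41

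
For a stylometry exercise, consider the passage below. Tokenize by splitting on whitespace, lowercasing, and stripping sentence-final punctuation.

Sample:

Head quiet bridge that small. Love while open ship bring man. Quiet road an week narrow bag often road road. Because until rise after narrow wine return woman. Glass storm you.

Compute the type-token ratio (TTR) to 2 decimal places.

N = 31 tokens, V = 27 types.
TTR = V / N = 27 / 31 = 0.87

0.87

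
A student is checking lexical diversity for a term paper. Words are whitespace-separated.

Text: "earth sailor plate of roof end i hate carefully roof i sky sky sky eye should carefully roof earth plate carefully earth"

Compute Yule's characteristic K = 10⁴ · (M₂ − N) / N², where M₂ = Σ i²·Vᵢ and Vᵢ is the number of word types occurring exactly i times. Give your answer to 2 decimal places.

578.51

Frequencies: earth:3, roof:3, carefully:3, sky:3, plate:2, i:2, sailor:1, of:1, end:1, hate:1, eye:1, should:1
N = 22. Frequency spectrum: V_1=6, V_2=2, V_3=4
M₂ = 1²·6 + 2²·2 + 3²·4 = 50
K = 10000 × (50 − 22) / 22² = 578.51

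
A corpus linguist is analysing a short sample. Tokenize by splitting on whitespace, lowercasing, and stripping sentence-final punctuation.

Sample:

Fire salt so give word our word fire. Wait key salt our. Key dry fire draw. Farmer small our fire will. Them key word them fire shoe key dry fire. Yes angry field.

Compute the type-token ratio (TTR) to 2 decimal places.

0.55

N = 33 tokens, V = 18 types.
TTR = V / N = 18 / 33 = 0.55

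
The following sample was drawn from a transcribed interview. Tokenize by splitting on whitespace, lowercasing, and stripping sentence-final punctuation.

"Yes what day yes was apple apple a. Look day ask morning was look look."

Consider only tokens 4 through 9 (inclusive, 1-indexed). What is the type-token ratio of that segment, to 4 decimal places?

0.8333

Segment tokens 4–9: yes, was, apple, apple, a, look
Segment N = 6, segment V = 5.
TTR = 5 / 6 = 0.8333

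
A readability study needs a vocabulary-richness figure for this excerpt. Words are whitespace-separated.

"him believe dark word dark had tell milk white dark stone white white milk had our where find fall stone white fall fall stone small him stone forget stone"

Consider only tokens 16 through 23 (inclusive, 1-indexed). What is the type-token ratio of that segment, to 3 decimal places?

0.750

Segment tokens 16–23: our, where, find, fall, stone, white, fall, fall
Segment N = 8, segment V = 6.
TTR = 6 / 8 = 0.750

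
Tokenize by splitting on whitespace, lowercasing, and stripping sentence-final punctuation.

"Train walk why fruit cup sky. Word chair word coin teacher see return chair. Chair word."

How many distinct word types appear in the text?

Distinct types: {chair, coin, cup, fruit, return, see, sky, teacher, train, walk, why, word}
V = 12

12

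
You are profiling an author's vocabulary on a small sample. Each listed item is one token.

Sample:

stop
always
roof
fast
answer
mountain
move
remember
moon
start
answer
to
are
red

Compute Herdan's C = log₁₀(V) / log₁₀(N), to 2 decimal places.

0.97

N = 14, V = 13.
log₁₀(V) = 1.113943, log₁₀(N) = 1.146128
C = 1.113943 / 1.146128 = 0.97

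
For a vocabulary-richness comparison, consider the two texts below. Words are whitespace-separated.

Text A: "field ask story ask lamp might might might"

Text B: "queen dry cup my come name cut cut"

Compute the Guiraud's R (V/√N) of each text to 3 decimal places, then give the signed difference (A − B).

A: V=5, N=8, R=1.768
B: V=7, N=8, R=2.475
Difference = 1.768 − 2.475 = -0.707

-0.707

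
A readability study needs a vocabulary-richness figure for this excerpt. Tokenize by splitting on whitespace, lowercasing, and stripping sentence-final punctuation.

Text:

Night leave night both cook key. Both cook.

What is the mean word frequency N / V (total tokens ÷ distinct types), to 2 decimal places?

N = 8 tokens, V = 5 types.
Mean frequency = N / V = 8 / 5 = 1.60

1.60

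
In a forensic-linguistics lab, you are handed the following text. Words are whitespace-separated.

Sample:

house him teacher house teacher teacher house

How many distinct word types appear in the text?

Distinct types: {him, house, teacher}
V = 3

3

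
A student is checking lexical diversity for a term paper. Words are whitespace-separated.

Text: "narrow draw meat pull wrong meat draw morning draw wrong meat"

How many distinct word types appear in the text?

Distinct types: {draw, meat, morning, narrow, pull, wrong}
V = 6

6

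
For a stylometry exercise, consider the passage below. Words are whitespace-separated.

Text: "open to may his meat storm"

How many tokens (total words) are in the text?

6

Tokens: open, to, may, his, meat, storm
N = 6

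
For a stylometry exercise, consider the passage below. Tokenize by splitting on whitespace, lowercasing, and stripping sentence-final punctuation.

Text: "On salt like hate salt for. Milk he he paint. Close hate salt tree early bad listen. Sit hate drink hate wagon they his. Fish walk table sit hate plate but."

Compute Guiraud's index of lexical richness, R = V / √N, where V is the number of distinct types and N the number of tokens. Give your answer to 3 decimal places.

4.131

N = 31, V = 23.
√N = 5.567764
R = 23 / 5.567764 = 4.131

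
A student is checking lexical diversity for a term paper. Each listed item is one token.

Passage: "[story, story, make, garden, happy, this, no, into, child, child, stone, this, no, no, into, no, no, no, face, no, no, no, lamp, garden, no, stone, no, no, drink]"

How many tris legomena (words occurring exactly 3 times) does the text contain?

Frequencies: no:12, story:2, garden:2, this:2, into:2, child:2, stone:2, make:1, happy:1, face:1, lamp:1, drink:1
Words with frequency 3: (none)

0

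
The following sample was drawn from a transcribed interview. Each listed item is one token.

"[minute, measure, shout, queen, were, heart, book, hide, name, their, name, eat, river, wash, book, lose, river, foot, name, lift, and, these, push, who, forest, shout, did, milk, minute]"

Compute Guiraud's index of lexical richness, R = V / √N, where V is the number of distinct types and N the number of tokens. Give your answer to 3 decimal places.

4.271

N = 29, V = 23.
√N = 5.385165
R = 23 / 5.385165 = 4.271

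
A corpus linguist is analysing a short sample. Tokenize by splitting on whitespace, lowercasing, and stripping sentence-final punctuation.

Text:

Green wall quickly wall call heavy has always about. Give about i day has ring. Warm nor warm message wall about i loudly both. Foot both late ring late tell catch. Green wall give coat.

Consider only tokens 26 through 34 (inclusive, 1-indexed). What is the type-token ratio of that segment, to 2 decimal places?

Segment tokens 26–34: both, late, ring, late, tell, catch, green, wall, give
Segment N = 9, segment V = 8.
TTR = 8 / 9 = 0.89

0.89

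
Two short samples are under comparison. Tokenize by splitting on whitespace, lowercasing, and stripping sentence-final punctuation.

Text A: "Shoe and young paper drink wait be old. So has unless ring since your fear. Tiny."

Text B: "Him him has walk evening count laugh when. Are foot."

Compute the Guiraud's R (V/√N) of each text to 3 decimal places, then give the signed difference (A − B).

1.154

A: V=16, N=16, R=4.000
B: V=9, N=10, R=2.846
Difference = 4.000 − 2.846 = 1.154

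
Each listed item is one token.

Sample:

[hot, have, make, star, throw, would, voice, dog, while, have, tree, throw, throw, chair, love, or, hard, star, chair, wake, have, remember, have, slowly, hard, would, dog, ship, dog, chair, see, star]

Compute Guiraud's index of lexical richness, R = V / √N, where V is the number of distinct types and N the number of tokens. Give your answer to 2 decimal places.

3.36

N = 32, V = 19.
√N = 5.656854
R = 19 / 5.656854 = 3.36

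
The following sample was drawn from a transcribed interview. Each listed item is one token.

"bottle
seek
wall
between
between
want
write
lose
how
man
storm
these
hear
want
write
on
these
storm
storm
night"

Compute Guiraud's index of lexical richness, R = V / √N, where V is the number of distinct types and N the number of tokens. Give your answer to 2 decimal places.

3.13

N = 20, V = 14.
√N = 4.472136
R = 14 / 4.472136 = 3.13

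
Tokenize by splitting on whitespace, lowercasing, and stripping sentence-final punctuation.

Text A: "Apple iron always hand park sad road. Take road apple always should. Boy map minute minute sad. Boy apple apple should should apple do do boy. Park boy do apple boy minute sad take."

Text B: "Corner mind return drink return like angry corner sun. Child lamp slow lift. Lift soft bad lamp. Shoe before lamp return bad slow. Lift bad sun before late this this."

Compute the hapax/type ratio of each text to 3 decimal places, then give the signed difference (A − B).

-0.240

A: hapax=3, V=13, ratio=0.231
B: hapax=8, V=17, ratio=0.471
Difference = 0.231 − 0.471 = -0.240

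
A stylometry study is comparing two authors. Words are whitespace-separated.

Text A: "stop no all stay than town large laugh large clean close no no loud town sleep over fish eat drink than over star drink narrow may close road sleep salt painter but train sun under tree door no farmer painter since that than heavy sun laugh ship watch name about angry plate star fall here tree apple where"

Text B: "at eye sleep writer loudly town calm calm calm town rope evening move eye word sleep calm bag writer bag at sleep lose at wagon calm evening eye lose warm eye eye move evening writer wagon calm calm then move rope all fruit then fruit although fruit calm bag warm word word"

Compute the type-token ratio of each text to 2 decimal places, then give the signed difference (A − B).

0.35

TTR(A) = 42/58 = 0.72
TTR(B) = 19/52 = 0.37
Difference = 0.72 − 0.37 = 0.35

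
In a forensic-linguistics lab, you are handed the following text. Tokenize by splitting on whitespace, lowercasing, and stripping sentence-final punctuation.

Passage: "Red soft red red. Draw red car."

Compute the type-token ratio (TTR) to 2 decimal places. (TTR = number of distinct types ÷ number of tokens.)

N = 7 tokens, V = 4 types.
TTR = V / N = 4 / 7 = 0.57

0.57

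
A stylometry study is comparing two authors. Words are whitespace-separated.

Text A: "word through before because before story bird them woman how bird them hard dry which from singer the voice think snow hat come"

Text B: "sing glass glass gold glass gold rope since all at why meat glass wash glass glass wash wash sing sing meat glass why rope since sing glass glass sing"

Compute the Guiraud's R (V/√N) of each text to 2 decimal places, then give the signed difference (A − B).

2.31

A: V=20, N=23, R=4.17
B: V=10, N=29, R=1.86
Difference = 4.17 − 1.86 = 2.31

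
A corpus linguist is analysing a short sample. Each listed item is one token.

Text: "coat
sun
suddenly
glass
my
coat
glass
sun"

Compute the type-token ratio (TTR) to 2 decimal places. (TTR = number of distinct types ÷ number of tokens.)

N = 8 tokens, V = 5 types.
TTR = V / N = 5 / 8 = 0.63

0.63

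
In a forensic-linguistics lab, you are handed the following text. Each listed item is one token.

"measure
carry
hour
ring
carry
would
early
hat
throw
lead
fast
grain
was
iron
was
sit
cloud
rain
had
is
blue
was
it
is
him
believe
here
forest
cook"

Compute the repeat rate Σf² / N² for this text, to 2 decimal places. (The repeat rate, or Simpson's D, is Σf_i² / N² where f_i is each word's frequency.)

Frequencies: was:3, carry:2, is:2, measure:1, hour:1, ring:1, would:1, early:1, hat:1, throw:1, lead:1, fast:1, grain:1, iron:1, sit:1, cloud:1, rain:1, had:1, blue:1, it:1, … (5 more, each freq 1)
Σf² = 39; N² = 841
Repeat rate = 39 / 841 = 0.05

0.05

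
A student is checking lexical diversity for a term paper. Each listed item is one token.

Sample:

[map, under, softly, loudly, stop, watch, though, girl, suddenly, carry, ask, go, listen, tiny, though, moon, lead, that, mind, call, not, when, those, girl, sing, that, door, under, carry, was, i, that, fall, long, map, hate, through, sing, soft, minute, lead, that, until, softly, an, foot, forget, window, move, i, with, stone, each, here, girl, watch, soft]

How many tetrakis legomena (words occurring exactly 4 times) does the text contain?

Frequencies: that:4, girl:3, map:2, under:2, softly:2, watch:2, though:2, carry:2, lead:2, sing:2, i:2, soft:2, loudly:1, stop:1, suddenly:1, ask:1, go:1, listen:1, tiny:1, moon:1, … (22 more, each freq 1)
Words with frequency 4: that

1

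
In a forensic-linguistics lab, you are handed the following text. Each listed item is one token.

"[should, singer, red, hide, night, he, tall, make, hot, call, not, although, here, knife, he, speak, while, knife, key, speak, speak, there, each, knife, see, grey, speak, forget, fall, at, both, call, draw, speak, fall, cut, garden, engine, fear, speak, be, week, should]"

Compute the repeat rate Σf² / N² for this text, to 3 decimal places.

Frequencies: speak:6, knife:3, should:2, he:2, call:2, fall:2, singer:1, red:1, hide:1, night:1, tall:1, make:1, hot:1, not:1, although:1, here:1, while:1, key:1, there:1, each:1, … (12 more, each freq 1)
Σf² = 87; N² = 1849
Repeat rate = 87 / 1849 = 0.047

0.047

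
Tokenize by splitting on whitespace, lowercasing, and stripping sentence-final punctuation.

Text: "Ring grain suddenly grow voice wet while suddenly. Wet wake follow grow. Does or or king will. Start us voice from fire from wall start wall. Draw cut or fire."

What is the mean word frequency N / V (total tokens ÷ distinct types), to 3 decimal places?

1.500

N = 30 tokens, V = 20 types.
Mean frequency = N / V = 30 / 20 = 1.500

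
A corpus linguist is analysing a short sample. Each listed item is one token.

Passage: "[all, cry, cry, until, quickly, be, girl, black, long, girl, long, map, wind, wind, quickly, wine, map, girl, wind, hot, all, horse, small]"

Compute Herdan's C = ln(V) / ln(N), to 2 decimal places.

N = 23, V = 14.
ln(V) = 2.639057, ln(N) = 3.135494
C = 2.639057 / 3.135494 = 0.84

0.84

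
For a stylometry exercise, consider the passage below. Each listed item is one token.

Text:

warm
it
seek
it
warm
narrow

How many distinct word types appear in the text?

4

Distinct types: {it, narrow, seek, warm}
V = 4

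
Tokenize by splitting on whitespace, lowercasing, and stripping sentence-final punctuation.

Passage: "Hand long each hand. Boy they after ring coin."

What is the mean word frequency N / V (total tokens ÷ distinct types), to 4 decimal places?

1.1250

N = 9 tokens, V = 8 types.
Mean frequency = N / V = 9 / 8 = 1.1250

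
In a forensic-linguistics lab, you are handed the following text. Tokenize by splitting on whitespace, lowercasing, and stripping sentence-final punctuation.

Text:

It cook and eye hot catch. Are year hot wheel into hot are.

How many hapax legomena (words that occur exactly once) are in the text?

Frequencies: hot:3, are:2, it:1, cook:1, and:1, eye:1, catch:1, year:1, wheel:1, into:1
Hapax (freq=1): and, catch, cook, eye, into, it, wheel, year

8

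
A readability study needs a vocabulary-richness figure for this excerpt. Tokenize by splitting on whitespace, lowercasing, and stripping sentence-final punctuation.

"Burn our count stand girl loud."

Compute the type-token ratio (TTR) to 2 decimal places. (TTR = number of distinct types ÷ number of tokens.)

1.00

N = 6 tokens, V = 6 types.
TTR = V / N = 6 / 6 = 1.00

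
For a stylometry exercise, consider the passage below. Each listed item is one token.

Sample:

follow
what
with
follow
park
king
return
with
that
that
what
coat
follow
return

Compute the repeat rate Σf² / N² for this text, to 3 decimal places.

Frequencies: follow:3, what:2, with:2, return:2, that:2, park:1, king:1, coat:1
Σf² = 28; N² = 196
Repeat rate = 28 / 196 = 0.143

0.143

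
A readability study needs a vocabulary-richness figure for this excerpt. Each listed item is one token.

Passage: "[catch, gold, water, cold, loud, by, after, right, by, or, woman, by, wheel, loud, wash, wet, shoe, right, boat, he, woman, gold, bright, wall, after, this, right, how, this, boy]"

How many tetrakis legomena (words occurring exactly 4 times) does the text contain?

0

Frequencies: by:3, right:3, gold:2, loud:2, after:2, woman:2, this:2, catch:1, water:1, cold:1, or:1, wheel:1, wash:1, wet:1, shoe:1, boat:1, he:1, bright:1, wall:1, how:1, … (1 more, each freq 1)
Words with frequency 4: (none)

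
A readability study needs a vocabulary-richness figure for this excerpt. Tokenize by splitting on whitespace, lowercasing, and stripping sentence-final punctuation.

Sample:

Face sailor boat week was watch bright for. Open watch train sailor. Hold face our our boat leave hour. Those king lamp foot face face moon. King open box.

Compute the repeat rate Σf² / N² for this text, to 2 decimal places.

0.06

Frequencies: face:4, sailor:2, boat:2, watch:2, open:2, our:2, king:2, week:1, was:1, bright:1, for:1, train:1, hold:1, leave:1, hour:1, those:1, lamp:1, foot:1, moon:1, box:1
Σf² = 53; N² = 841
Repeat rate = 53 / 841 = 0.06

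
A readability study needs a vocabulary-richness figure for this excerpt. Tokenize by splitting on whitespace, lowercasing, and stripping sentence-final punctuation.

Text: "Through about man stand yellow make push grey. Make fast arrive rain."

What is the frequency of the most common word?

Frequencies: make:2, through:1, about:1, man:1, stand:1, yellow:1, push:1, grey:1, fast:1, arrive:1, rain:1
Most common: 'make' with frequency 2.

2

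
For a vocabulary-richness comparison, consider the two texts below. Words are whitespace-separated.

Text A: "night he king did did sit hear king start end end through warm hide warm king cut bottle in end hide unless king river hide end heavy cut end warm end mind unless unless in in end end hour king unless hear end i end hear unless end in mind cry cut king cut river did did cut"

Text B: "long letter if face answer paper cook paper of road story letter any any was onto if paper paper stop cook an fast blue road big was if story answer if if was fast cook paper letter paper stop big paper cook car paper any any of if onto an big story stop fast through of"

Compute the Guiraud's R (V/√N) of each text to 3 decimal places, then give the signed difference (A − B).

0.084

A: V=21, N=58, R=2.757
B: V=20, N=56, R=2.673
Difference = 2.757 − 2.673 = 0.084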